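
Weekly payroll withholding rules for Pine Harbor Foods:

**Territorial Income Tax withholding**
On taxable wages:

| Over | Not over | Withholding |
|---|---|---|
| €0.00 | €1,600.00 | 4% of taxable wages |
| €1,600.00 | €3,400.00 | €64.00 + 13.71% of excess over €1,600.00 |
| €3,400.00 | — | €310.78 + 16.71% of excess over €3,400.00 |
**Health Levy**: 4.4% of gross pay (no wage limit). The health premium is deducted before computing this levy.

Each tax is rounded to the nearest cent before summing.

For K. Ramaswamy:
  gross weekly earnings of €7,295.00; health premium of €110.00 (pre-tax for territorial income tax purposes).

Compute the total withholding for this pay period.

Territorial Income Tax: taxable = €7,295.00 − €110.00 = €7,185.00
  €310.78 + 16.71% × (€7,185.00 − €3,400.00) = €310.78 + 16.71% × €3,785.00 = €943.25
Health Levy: 4.4% × €7,185.00 = €316.14
Total: €943.25 + €316.14 = €1,259.39

€1,259.39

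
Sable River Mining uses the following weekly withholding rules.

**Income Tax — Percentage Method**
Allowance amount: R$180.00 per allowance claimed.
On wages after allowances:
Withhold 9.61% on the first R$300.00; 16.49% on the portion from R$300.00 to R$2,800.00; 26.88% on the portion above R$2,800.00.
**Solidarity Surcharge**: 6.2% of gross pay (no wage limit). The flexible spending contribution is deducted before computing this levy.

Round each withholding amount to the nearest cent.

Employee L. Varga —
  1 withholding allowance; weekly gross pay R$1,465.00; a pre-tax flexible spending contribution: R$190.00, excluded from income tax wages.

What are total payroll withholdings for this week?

R$238.98

Income Tax: taxable = R$1,465.00 − R$190.00 − 1×R$180.00 = R$1,095.00
  R$28.83 + 16.49% × (R$1,095.00 − R$300.00) = R$28.83 + 16.49% × R$795.00 = R$159.93
Solidarity Surcharge: 6.2% × R$1,275.00 = R$79.05
Total: R$159.93 + R$79.05 = R$238.98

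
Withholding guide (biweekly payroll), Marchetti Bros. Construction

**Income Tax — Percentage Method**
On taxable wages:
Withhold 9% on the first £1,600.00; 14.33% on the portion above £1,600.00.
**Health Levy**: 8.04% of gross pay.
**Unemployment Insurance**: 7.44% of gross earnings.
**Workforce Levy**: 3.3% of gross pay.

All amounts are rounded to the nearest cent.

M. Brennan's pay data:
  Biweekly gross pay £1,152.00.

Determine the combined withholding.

Income Tax: taxable = £1,152.00
  9% × £1,152.00 = £103.68
Health Levy: 8.04% × £1,152.00 = £92.62
Unemployment Insurance: 7.44% × £1,152.00 = £85.71
Workforce Levy: 3.3% × £1,152.00 = £38.02
Total: £103.68 + £92.62 + £85.71 + £38.02 = £320.03

£320.03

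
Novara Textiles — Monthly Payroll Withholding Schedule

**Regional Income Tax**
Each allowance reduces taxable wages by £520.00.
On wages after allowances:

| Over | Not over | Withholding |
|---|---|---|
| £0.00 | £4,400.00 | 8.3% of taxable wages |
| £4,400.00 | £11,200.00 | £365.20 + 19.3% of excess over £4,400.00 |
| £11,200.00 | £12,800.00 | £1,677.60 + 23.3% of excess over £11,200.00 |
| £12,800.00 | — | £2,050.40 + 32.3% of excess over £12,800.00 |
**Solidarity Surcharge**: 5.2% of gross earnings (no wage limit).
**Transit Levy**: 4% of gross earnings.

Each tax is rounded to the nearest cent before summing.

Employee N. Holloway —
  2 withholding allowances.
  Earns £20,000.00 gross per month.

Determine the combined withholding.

£5,880.08

Regional Income Tax: taxable = £20,000.00 − 2×£520.00 = £18,960.00
  £2,050.40 + 32.3% × (£18,960.00 − £12,800.00) = £2,050.40 + 32.3% × £6,160.00 = £4,040.08
Solidarity Surcharge: 5.2% × £20,000.00 = £1,040.00
Transit Levy: 4% × £20,000.00 = £800.00
Total: £4,040.08 + £1,040.00 + £800.00 = £5,880.08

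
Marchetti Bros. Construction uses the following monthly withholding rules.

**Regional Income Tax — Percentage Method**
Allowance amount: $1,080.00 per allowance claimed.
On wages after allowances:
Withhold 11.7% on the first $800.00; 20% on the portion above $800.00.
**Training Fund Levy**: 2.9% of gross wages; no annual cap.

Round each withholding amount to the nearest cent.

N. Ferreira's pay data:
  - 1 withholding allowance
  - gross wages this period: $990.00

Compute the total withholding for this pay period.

Regional Income Tax: taxable = $990.00 − 1×$1,080.00 = $-90.00
  Taxable ≤ 0 → $0.00
Training Fund Levy: 2.9% × $990.00 = $28.71
Total: $0.00 + $28.71 = $28.71

$28.71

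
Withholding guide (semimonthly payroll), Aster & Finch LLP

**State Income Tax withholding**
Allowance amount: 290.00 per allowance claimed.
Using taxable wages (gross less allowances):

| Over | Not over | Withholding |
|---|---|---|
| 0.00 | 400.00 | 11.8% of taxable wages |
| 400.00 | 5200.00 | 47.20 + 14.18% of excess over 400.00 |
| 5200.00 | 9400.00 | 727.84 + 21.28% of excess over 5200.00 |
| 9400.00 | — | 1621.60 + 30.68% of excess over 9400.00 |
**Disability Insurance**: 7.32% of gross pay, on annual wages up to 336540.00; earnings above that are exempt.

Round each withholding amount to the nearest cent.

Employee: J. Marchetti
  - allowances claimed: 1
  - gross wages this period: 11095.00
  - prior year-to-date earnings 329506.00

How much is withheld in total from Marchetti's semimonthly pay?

2567.54

State Income Tax: taxable = 11095.00 − 1×290.00 = 10805.00
  1621.60 + 30.68% × (10805.00 − 9400.00) = 1621.60 + 30.68% × 1405.00 = 2052.65
Disability Insurance: cap 336540.00 − YTD 329506.00 = 7034.00 subject; 7.32% × 7034.00 = 514.89
Total: 2052.65 + 514.89 = 2567.54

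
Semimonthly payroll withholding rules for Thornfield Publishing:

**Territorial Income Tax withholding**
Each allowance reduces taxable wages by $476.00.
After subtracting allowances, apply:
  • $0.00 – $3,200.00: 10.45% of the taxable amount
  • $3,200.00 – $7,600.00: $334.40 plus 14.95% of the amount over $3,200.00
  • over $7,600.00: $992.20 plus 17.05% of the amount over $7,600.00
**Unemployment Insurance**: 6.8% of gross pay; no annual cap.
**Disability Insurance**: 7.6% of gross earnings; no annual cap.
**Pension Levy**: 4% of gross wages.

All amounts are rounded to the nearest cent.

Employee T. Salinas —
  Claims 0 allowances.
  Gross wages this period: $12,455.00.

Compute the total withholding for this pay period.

Territorial Income Tax: taxable = $12,455.00
  $992.20 + 17.05% × ($12,455.00 − $7,600.00) = $992.20 + 17.05% × $4,855.00 = $1,819.98
Unemployment Insurance: 6.8% × $12,455.00 = $846.94
Disability Insurance: 7.6% × $12,455.00 = $946.58
Pension Levy: 4% × $12,455.00 = $498.20
Total: $1,819.98 + $846.94 + $946.58 + $498.20 = $4,111.70

$4,111.70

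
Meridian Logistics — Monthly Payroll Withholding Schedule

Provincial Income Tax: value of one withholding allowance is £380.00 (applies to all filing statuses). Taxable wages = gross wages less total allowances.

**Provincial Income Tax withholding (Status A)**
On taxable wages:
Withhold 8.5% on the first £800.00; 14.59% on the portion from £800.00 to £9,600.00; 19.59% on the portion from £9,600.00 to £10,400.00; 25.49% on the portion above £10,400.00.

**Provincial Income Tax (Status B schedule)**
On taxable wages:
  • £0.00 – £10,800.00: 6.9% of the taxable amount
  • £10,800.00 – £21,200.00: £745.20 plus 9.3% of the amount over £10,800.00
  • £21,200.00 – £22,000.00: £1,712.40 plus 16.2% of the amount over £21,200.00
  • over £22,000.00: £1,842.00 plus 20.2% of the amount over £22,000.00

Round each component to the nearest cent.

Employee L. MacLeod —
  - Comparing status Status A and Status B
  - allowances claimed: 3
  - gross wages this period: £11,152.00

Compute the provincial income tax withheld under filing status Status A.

Provincial Income Tax (Status A): taxable = £11,152.00 − 3×£380.00 = £10,012.00
  £1,351.92 + 19.59% × (£10,012.00 − £9,600.00) = £1,351.92 + 19.59% × £412.00 = £1,432.63

£1,432.63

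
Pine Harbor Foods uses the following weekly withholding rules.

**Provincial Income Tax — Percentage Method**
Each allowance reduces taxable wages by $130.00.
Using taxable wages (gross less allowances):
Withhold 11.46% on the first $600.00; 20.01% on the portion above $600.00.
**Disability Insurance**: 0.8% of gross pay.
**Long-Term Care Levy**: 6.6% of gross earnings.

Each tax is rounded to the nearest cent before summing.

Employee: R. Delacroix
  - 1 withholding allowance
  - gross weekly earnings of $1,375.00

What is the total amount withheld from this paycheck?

$299.57

Provincial Income Tax: taxable = $1,375.00 − 1×$130.00 = $1,245.00
  $68.76 + 20.01% × ($1,245.00 − $600.00) = $68.76 + 20.01% × $645.00 = $197.82
Disability Insurance: 0.8% × $1,375.00 = $11.00
Long-Term Care Levy: 6.6% × $1,375.00 = $90.75
Total: $197.82 + $11.00 + $90.75 = $299.57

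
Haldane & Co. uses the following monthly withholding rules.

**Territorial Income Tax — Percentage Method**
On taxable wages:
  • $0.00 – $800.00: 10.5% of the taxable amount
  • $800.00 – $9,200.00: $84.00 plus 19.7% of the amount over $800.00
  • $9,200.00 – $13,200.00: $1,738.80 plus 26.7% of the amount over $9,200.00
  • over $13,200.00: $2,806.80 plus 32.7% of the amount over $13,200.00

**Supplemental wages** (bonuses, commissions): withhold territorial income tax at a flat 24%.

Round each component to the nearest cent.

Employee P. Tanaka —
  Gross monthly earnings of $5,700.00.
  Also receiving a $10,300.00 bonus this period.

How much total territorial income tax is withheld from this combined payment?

$3,521.30

Territorial Income Tax: taxable = $5,700.00
  $84.00 + 19.7% × ($5,700.00 − $800.00) = $84.00 + 19.7% × $4,900.00 = $1,049.30
Supplemental (24% flat on bonus): 24% × $10,300.00 = $2,472.00
Total territorial income tax: $1,049.30 + $2,472.00 = $3,521.30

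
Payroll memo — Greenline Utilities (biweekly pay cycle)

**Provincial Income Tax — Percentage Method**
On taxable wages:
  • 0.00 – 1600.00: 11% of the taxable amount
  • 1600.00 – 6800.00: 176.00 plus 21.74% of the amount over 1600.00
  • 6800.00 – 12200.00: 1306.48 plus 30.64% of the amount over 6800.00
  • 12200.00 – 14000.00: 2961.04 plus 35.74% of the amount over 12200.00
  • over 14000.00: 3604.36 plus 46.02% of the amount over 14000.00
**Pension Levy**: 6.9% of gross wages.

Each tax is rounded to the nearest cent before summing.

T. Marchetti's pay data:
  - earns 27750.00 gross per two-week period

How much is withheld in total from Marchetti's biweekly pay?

Provincial Income Tax: taxable = 27750.00
  3604.36 + 46.02% × (27750.00 − 14000.00) = 3604.36 + 46.02% × 13750.00 = 9932.11
Pension Levy: 6.9% × 27750.00 = 1914.75
Total: 9932.11 + 1914.75 = 11846.86

11846.86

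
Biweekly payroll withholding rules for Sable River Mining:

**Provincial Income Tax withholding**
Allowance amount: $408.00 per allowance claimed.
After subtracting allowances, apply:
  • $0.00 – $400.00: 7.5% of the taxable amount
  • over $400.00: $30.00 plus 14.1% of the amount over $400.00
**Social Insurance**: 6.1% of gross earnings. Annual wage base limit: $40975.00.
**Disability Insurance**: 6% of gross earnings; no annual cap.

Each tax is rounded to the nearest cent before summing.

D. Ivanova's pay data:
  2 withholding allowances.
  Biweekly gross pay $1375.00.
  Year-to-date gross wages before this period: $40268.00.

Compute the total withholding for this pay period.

$178.05

Provincial Income Tax: taxable = $1375.00 − 2×$408.00 = $559.00
  $30.00 + 14.1% × ($559.00 − $400.00) = $30.00 + 14.1% × $159.00 = $52.42
Social Insurance: cap $40975.00 − YTD $40268.00 = $707.00 subject; 6.1% × $707.00 = $43.13
Disability Insurance: 6% × $1375.00 = $82.50
Total: $52.42 + $43.13 + $82.50 = $178.05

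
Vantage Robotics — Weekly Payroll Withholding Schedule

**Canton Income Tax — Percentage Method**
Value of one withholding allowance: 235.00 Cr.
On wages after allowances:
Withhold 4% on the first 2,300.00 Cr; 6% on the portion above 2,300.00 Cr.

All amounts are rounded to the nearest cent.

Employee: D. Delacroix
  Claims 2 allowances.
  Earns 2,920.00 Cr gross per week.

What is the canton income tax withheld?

Canton Income Tax: taxable = 2,920.00 Cr − 2×235.00 Cr = 2,450.00 Cr
  92.00 Cr + 6% × (2,450.00 Cr − 2,300.00 Cr) = 92.00 Cr + 6% × 150.00 Cr = 101.00 Cr

101.00 Cr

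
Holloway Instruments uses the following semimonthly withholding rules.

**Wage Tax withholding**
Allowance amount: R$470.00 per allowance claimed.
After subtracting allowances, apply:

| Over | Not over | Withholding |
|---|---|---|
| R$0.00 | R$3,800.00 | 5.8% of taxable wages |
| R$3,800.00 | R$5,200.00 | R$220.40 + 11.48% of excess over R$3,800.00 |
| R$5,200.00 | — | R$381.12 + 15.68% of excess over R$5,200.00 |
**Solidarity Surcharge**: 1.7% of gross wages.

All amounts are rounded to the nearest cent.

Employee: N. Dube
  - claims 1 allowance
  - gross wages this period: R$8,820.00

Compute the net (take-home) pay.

Wage Tax: taxable = R$8,820.00 − 1×R$470.00 = R$8,350.00
  R$381.12 + 15.68% × (R$8,350.00 − R$5,200.00) = R$381.12 + 15.68% × R$3,150.00 = R$875.04
Solidarity Surcharge: 1.7% × R$8,820.00 = R$149.94
Total withheld: R$875.04 + R$149.94 = R$1,024.98
Net pay: R$8,820.00 − R$1,024.98 = R$7,795.02

R$7,795.02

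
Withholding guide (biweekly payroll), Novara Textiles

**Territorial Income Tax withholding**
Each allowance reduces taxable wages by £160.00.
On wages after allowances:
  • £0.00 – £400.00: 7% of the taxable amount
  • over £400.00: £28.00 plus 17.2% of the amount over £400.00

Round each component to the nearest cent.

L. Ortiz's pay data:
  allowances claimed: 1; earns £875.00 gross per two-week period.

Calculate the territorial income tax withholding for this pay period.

Territorial Income Tax: taxable = £875.00 − 1×£160.00 = £715.00
  £28.00 + 17.2% × (£715.00 − £400.00) = £28.00 + 17.2% × £315.00 = £82.18

£82.18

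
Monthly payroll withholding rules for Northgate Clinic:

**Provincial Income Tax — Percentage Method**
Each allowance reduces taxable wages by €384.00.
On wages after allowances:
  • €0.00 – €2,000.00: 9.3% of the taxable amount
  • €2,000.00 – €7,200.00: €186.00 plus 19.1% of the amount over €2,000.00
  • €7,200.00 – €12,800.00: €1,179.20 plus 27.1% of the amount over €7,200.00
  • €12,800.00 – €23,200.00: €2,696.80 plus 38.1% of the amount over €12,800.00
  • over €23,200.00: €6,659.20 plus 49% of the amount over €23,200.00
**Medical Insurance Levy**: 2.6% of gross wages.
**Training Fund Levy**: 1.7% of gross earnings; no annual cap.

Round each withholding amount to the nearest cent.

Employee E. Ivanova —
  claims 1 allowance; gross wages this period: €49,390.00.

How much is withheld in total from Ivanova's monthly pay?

€21,427.91

Provincial Income Tax: taxable = €49,390.00 − 1×€384.00 = €49,006.00
  €6,659.20 + 49% × (€49,006.00 − €23,200.00) = €6,659.20 + 49% × €25,806.00 = €19,304.14
Medical Insurance Levy: 2.6% × €49,390.00 = €1,284.14
Training Fund Levy: 1.7% × €49,390.00 = €839.63
Total: €19,304.14 + €1,284.14 + €839.63 = €21,427.91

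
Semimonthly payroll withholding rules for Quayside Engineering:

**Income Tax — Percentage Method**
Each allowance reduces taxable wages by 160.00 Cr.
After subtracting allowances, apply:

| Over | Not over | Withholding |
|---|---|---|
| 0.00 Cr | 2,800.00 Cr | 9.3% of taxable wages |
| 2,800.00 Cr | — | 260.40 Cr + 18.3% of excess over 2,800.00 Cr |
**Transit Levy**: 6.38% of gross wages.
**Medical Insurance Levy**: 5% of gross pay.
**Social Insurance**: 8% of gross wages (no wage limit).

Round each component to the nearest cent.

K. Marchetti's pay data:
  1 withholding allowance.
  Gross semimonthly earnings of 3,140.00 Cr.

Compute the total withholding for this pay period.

Income Tax: taxable = 3,140.00 Cr − 1×160.00 Cr = 2,980.00 Cr
  260.40 Cr + 18.3% × (2,980.00 Cr − 2,800.00 Cr) = 260.40 Cr + 18.3% × 180.00 Cr = 293.34 Cr
Transit Levy: 6.38% × 3,140.00 Cr = 200.33 Cr
Medical Insurance Levy: 5% × 3,140.00 Cr = 157.00 Cr
Social Insurance: 8% × 3,140.00 Cr = 251.20 Cr
Total: 293.34 Cr + 200.33 Cr + 157.00 Cr + 251.20 Cr = 901.87 Cr

901.87 Cr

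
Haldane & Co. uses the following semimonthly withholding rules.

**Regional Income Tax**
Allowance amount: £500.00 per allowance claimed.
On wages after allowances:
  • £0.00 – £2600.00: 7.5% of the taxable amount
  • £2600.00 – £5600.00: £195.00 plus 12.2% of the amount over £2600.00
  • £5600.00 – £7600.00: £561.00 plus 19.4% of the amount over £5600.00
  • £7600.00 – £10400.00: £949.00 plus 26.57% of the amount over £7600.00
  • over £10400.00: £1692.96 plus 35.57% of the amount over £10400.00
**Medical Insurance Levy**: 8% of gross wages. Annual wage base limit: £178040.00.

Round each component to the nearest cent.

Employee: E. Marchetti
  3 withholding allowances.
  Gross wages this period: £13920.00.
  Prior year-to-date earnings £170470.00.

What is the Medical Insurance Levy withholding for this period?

Medical Insurance Levy: cap £178040.00 − YTD £170470.00 = £7570.00 subject; 8% × £7570.00 = £605.60

£605.60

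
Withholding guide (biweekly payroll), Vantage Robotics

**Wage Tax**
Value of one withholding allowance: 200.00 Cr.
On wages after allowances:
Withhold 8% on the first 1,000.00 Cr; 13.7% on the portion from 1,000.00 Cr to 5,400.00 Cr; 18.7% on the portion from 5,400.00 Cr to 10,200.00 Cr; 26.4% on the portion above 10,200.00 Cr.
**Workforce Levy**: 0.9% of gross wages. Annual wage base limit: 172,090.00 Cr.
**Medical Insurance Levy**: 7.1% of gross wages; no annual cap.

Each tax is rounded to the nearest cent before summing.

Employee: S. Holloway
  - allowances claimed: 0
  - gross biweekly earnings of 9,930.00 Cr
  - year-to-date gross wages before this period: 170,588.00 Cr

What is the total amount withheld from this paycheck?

Wage Tax: taxable = 9,930.00 Cr
  682.80 Cr + 18.7% × (9,930.00 Cr − 5,400.00 Cr) = 682.80 Cr + 18.7% × 4,530.00 Cr = 1,529.91 Cr
Workforce Levy: cap 172,090.00 Cr − YTD 170,588.00 Cr = 1,502.00 Cr subject; 0.9% × 1,502.00 Cr = 13.52 Cr
Medical Insurance Levy: 7.1% × 9,930.00 Cr = 705.03 Cr
Total: 1,529.91 Cr + 13.52 Cr + 705.03 Cr = 2,248.46 Cr

2,248.46 Cr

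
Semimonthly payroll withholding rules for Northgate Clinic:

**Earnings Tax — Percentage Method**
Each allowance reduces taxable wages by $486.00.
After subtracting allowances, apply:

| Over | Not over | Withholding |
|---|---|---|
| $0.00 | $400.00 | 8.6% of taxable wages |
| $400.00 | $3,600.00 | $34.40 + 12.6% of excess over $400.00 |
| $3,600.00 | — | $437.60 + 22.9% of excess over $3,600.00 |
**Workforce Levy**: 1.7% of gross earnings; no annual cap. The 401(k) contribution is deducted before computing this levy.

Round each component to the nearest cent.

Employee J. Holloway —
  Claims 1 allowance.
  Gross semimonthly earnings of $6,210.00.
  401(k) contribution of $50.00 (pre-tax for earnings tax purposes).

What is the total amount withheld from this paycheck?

Earnings Tax: taxable = $6,210.00 − $50.00 − 1×$486.00 = $5,674.00
  $437.60 + 22.9% × ($5,674.00 − $3,600.00) = $437.60 + 22.9% × $2,074.00 = $912.55
Workforce Levy: 1.7% × $6,160.00 = $104.72
Total: $912.55 + $104.72 = $1,017.27

$1,017.27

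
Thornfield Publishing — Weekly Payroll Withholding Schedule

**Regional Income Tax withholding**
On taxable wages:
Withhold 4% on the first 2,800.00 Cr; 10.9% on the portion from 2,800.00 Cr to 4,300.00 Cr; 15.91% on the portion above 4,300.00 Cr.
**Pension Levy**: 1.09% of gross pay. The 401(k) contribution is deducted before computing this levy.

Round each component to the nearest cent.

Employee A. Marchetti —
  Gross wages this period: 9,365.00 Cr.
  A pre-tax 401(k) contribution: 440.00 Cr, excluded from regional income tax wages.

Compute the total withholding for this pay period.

Regional Income Tax: taxable = 9,365.00 Cr − 440.00 Cr = 8,925.00 Cr
  275.50 Cr + 15.91% × (8,925.00 Cr − 4,300.00 Cr) = 275.50 Cr + 15.91% × 4,625.00 Cr = 1,011.34 Cr
Pension Levy: 1.09% × 8,925.00 Cr = 97.28 Cr
Total: 1,011.34 Cr + 97.28 Cr = 1,108.62 Cr

1,108.62 Cr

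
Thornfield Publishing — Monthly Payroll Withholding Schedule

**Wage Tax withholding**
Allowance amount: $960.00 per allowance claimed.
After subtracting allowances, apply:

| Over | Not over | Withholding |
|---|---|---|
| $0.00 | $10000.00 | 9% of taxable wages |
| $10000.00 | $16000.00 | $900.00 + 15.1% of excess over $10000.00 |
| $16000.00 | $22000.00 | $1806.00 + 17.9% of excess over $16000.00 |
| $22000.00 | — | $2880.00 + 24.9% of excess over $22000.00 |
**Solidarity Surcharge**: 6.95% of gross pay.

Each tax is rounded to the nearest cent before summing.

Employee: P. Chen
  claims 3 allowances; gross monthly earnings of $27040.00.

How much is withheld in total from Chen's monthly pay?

Wage Tax: taxable = $27040.00 − 3×$960.00 = $24160.00
  $2880.00 + 24.9% × ($24160.00 − $22000.00) = $2880.00 + 24.9% × $2160.00 = $3417.84
Solidarity Surcharge: 6.95% × $27040.00 = $1879.28
Total: $3417.84 + $1879.28 = $5297.12

$5297.12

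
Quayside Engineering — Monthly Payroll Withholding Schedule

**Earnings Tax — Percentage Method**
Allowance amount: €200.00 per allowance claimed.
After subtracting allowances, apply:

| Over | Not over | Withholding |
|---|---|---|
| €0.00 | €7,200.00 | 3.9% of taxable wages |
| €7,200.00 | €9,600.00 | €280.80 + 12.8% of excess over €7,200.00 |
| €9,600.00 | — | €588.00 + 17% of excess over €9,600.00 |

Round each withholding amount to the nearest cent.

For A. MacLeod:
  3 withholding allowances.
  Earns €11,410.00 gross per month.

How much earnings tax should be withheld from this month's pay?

€793.70

Earnings Tax: taxable = €11,410.00 − 3×€200.00 = €10,810.00
  €588.00 + 17% × (€10,810.00 − €9,600.00) = €588.00 + 17% × €1,210.00 = €793.70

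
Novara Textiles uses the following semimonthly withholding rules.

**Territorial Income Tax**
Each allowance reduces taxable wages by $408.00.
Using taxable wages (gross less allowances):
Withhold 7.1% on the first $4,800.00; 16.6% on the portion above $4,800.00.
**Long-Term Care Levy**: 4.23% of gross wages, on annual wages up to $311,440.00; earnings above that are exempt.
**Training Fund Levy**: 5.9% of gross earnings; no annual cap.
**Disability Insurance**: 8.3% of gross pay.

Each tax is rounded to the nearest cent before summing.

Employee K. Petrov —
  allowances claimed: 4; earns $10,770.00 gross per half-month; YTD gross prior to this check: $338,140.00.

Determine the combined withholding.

$2,590.25

Territorial Income Tax: taxable = $10,770.00 − 4×$408.00 = $9,138.00
  $340.80 + 16.6% × ($9,138.00 − $4,800.00) = $340.80 + 16.6% × $4,338.00 = $1,060.91
Long-Term Care Levy: YTD $338,140.00 ≥ cap $311,440.00 → $0.00
Training Fund Levy: 5.9% × $10,770.00 = $635.43
Disability Insurance: 8.3% × $10,770.00 = $893.91
Total: $1,060.91 + $0.00 + $635.43 + $893.91 = $2,590.25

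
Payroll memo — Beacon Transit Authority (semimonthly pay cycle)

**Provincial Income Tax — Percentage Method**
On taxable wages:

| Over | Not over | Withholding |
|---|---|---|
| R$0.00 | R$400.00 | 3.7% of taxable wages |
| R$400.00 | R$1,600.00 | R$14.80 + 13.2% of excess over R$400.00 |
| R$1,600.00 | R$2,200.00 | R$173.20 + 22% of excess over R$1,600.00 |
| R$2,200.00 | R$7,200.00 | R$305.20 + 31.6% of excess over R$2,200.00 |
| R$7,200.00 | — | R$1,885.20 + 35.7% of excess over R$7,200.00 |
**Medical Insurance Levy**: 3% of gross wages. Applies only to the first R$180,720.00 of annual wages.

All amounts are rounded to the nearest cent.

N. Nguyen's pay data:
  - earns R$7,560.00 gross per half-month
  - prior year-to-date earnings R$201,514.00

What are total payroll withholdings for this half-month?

Provincial Income Tax: taxable = R$7,560.00
  R$1,885.20 + 35.7% × (R$7,560.00 − R$7,200.00) = R$1,885.20 + 35.7% × R$360.00 = R$2,013.72
Medical Insurance Levy: YTD R$201,514.00 ≥ cap R$180,720.00 → R$0.00
Total: R$2,013.72 + R$0.00 = R$2,013.72

R$2,013.72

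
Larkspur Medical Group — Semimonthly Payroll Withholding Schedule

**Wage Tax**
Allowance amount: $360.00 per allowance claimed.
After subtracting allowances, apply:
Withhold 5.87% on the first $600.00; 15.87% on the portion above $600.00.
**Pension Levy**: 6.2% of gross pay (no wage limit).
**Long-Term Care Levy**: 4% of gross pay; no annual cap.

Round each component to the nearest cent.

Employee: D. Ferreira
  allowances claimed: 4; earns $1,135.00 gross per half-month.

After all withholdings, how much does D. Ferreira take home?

Wage Tax: taxable = $1,135.00 − 4×$360.00 = $-305.00
  Taxable ≤ 0 → $0.00
Pension Levy: 6.2% × $1,135.00 = $70.37
Long-Term Care Levy: 4% × $1,135.00 = $45.40
Total withheld: $0.00 + $70.37 + $45.40 = $115.77
Net pay: $1,135.00 − $115.77 = $1,019.23

$1,019.23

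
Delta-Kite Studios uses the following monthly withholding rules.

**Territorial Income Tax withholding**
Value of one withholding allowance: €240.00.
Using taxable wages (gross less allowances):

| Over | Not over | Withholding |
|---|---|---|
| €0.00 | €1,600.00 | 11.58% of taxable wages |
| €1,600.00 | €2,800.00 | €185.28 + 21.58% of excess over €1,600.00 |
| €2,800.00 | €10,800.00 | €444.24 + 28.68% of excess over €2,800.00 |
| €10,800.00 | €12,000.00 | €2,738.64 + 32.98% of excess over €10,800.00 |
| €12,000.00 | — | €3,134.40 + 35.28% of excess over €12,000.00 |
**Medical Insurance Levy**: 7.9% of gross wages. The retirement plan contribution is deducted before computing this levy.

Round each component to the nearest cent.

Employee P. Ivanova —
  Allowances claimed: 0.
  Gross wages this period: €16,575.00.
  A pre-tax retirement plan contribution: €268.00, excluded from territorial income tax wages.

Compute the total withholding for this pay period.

€5,942.16

Territorial Income Tax: taxable = €16,575.00 − €268.00 = €16,307.00
  €3,134.40 + 35.28% × (€16,307.00 − €12,000.00) = €3,134.40 + 35.28% × €4,307.00 = €4,653.91
Medical Insurance Levy: 7.9% × €16,307.00 = €1,288.25
Total: €4,653.91 + €1,288.25 = €5,942.16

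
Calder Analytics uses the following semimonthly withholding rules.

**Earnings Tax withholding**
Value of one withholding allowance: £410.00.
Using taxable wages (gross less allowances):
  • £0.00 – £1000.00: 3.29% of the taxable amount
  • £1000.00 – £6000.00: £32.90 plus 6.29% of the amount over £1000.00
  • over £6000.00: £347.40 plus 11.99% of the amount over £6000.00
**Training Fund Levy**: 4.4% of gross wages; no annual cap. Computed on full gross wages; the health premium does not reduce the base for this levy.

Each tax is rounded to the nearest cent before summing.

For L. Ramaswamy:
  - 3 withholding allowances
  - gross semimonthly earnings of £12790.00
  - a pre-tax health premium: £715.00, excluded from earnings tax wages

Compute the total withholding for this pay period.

£1491.08

Earnings Tax: taxable = £12790.00 − £715.00 − 3×£410.00 = £10845.00
  £347.40 + 11.99% × (£10845.00 − £6000.00) = £347.40 + 11.99% × £4845.00 = £928.32
Training Fund Levy: 4.4% × £12790.00 = £562.76
Total: £928.32 + £562.76 = £1491.08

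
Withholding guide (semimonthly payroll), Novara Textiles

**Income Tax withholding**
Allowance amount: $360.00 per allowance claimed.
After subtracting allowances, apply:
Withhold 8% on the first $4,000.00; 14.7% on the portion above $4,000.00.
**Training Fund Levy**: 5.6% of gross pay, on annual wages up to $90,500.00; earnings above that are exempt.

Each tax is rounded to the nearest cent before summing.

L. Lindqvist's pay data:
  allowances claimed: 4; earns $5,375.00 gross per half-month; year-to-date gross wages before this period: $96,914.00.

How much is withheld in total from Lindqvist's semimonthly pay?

Income Tax: taxable = $5,375.00 − 4×$360.00 = $3,935.00
  8% × $3,935.00 = $314.80
Training Fund Levy: YTD $96,914.00 ≥ cap $90,500.00 → $0.00
Total: $314.80 + $0.00 = $314.80

$314.80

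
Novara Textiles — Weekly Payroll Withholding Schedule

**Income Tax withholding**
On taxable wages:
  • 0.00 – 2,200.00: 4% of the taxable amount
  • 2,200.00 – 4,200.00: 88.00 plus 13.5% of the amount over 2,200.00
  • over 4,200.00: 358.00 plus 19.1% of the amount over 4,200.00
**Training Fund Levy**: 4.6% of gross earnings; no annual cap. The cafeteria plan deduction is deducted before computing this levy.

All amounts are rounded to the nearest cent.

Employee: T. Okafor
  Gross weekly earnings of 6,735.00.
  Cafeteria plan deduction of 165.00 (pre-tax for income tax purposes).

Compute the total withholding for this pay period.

1,112.89

Income Tax: taxable = 6,735.00 − 165.00 = 6,570.00
  358.00 + 19.1% × (6,570.00 − 4,200.00) = 358.00 + 19.1% × 2,370.00 = 810.67
Training Fund Levy: 4.6% × 6,570.00 = 302.22
Total: 810.67 + 302.22 = 1,112.89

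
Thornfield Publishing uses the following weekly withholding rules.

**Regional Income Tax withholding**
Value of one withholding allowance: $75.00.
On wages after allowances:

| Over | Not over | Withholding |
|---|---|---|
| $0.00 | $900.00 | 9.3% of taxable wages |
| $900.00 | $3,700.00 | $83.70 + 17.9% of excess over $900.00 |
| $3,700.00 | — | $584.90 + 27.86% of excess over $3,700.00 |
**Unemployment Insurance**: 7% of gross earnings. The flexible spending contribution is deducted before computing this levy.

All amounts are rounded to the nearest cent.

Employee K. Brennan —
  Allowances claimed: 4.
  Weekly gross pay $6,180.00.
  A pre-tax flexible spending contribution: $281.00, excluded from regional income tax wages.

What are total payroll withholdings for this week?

Regional Income Tax: taxable = $6,180.00 − $281.00 − 4×$75.00 = $5,599.00
  $584.90 + 27.86% × ($5,599.00 − $3,700.00) = $584.90 + 27.86% × $1,899.00 = $1,113.96
Unemployment Insurance: 7% × $5,899.00 = $412.93
Total: $1,113.96 + $412.93 = $1,526.89

$1,526.89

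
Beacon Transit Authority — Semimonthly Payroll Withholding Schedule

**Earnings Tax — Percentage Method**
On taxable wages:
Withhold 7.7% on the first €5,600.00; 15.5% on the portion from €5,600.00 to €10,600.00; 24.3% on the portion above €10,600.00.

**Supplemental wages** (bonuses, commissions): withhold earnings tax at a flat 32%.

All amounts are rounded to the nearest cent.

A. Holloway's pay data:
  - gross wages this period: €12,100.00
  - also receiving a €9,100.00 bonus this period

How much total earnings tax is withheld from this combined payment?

€4,482.70

Earnings Tax: taxable = €12,100.00
  €1,206.20 + 24.3% × (€12,100.00 − €10,600.00) = €1,206.20 + 24.3% × €1,500.00 = €1,570.70
Supplemental (32% flat on bonus): 32% × €9,100.00 = €2,912.00
Total earnings tax: €1,570.70 + €2,912.00 = €4,482.70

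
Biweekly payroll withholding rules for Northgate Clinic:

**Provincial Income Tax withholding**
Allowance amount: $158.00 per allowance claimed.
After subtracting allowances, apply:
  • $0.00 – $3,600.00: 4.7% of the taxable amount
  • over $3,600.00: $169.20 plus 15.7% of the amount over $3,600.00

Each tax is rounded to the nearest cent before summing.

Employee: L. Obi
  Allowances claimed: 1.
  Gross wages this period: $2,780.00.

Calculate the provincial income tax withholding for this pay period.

$123.23

Provincial Income Tax: taxable = $2,780.00 − 1×$158.00 = $2,622.00
  4.7% × $2,622.00 = $123.23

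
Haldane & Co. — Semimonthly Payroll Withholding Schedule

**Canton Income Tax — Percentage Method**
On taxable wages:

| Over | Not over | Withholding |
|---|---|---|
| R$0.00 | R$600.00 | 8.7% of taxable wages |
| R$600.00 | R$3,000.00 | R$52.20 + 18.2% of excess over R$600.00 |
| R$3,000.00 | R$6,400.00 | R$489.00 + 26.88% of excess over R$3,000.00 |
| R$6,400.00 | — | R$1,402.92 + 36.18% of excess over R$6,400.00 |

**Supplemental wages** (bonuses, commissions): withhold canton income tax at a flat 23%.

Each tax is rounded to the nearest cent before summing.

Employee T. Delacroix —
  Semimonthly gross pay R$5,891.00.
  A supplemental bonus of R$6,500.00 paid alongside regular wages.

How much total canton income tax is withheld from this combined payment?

Canton Income Tax: taxable = R$5,891.00
  R$489.00 + 26.88% × (R$5,891.00 − R$3,000.00) = R$489.00 + 26.88% × R$2,891.00 = R$1,266.10
Supplemental (23% flat on bonus): 23% × R$6,500.00 = R$1,495.00
Total canton income tax: R$1,266.10 + R$1,495.00 = R$2,761.10

R$2,761.10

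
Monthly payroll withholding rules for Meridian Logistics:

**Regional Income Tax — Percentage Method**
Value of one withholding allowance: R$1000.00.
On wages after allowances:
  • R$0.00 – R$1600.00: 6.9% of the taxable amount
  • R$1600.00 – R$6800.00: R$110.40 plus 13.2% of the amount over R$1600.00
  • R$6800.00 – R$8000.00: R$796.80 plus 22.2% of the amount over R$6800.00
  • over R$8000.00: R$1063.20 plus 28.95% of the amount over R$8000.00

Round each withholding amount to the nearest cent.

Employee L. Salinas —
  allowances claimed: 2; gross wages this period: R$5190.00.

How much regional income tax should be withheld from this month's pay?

R$320.28

Regional Income Tax: taxable = R$5190.00 − 2×R$1000.00 = R$3190.00
  R$110.40 + 13.2% × (R$3190.00 − R$1600.00) = R$110.40 + 13.2% × R$1590.00 = R$320.28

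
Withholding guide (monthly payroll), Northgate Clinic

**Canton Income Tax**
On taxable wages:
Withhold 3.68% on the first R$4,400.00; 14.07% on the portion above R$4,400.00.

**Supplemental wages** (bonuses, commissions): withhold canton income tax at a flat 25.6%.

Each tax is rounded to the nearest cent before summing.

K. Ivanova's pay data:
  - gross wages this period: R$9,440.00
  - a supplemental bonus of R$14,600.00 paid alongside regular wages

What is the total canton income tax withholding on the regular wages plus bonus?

R$4,608.65

Canton Income Tax: taxable = R$9,440.00
  R$161.92 + 14.07% × (R$9,440.00 − R$4,400.00) = R$161.92 + 14.07% × R$5,040.00 = R$871.05
Supplemental (25.6% flat on bonus): 25.6% × R$14,600.00 = R$3,737.60
Total canton income tax: R$871.05 + R$3,737.60 = R$4,608.65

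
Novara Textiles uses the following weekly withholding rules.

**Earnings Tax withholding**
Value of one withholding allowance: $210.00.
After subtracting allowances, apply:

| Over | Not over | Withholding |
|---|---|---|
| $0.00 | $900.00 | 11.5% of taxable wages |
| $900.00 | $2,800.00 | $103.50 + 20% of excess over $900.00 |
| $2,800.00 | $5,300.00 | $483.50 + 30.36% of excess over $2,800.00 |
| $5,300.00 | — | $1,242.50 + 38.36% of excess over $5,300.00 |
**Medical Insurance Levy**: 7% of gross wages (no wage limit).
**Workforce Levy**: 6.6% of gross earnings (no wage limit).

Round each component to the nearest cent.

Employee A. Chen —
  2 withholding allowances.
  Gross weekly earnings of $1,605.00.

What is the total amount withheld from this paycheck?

$378.78

Earnings Tax: taxable = $1,605.00 − 2×$210.00 = $1,185.00
  $103.50 + 20% × ($1,185.00 − $900.00) = $103.50 + 20% × $285.00 = $160.50
Medical Insurance Levy: 7% × $1,605.00 = $112.35
Workforce Levy: 6.6% × $1,605.00 = $105.93
Total: $160.50 + $112.35 + $105.93 = $378.78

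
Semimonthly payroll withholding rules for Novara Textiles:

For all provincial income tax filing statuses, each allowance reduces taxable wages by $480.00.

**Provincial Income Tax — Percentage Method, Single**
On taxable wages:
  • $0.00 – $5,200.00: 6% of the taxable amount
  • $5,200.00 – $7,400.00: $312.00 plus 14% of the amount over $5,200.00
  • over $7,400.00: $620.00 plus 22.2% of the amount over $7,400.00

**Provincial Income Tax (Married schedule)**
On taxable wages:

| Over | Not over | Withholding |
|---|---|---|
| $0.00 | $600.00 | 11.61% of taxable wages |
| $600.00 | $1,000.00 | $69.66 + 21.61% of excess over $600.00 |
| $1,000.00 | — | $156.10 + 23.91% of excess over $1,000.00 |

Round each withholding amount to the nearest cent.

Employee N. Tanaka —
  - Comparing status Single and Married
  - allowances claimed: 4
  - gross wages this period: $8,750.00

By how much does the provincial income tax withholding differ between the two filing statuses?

Provincial Income Tax (Single): taxable = $8,750.00 − 4×$480.00 = $6,830.00
  $312.00 + 14% × ($6,830.00 − $5,200.00) = $312.00 + 14% × $1,630.00 = $540.20
Provincial Income Tax (Married): taxable = $8,750.00 − 4×$480.00 = $6,830.00
  $156.10 + 23.91% × ($6,830.00 − $1,000.00) = $156.10 + 23.91% × $5,830.00 = $1,550.05
Difference: |$540.20 − $1,550.05| = $1,009.85 (higher under Married)

$1,009.85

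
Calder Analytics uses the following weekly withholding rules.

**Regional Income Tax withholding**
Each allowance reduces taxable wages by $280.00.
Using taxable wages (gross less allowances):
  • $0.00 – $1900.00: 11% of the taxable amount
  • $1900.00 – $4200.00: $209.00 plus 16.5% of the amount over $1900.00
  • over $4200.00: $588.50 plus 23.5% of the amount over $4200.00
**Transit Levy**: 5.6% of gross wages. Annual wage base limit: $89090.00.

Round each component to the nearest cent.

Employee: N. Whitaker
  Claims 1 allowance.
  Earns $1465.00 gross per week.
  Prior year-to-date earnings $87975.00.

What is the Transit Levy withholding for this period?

Transit Levy: cap $89090.00 − YTD $87975.00 = $1115.00 subject; 5.6% × $1115.00 = $62.44

$62.44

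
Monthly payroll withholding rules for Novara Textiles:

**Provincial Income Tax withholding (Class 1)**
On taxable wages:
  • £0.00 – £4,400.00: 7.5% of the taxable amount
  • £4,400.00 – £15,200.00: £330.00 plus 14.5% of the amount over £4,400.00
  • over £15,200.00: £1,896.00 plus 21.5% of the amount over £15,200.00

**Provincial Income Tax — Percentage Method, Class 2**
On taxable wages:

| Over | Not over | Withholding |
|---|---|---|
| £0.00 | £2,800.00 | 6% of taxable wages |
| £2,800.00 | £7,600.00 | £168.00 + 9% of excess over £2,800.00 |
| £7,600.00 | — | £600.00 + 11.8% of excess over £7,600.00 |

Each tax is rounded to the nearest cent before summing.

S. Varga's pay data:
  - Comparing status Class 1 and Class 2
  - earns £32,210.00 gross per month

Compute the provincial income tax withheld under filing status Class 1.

Provincial Income Tax (Class 1): taxable = £32,210.00
  £1,896.00 + 21.5% × (£32,210.00 − £15,200.00) = £1,896.00 + 21.5% × £17,010.00 = £5,553.15

£5,553.15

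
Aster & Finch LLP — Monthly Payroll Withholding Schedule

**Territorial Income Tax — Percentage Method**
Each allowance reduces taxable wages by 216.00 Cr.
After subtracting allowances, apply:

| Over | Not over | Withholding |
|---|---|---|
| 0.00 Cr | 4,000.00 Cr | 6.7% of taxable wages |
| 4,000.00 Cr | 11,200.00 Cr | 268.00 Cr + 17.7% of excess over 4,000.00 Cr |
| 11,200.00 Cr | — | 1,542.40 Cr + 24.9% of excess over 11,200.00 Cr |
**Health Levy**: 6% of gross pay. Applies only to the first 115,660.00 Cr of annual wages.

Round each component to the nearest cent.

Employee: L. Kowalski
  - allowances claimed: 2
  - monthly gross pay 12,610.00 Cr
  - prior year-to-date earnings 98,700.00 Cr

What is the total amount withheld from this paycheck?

Territorial Income Tax: taxable = 12,610.00 Cr − 2×216.00 Cr = 12,178.00 Cr
  1,542.40 Cr + 24.9% × (12,178.00 Cr − 11,200.00 Cr) = 1,542.40 Cr + 24.9% × 978.00 Cr = 1,785.92 Cr
Health Levy: 6% × 12,610.00 Cr = 756.60 Cr
Total: 1,785.92 Cr + 756.60 Cr = 2,542.52 Cr

2,542.52 Cr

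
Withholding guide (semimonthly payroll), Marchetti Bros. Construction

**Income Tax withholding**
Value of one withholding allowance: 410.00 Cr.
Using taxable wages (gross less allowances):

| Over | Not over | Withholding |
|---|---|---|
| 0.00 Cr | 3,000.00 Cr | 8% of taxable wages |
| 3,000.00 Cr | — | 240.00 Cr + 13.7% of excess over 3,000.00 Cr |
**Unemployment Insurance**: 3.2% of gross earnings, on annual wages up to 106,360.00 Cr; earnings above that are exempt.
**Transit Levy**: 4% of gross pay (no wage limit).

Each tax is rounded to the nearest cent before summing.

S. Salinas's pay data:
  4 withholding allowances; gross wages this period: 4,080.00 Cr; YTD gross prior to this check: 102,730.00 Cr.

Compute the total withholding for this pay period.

474.56 Cr

Income Tax: taxable = 4,080.00 Cr − 4×410.00 Cr = 2,440.00 Cr
  8% × 2,440.00 Cr = 195.20 Cr
Unemployment Insurance: cap 106,360.00 Cr − YTD 102,730.00 Cr = 3,630.00 Cr subject; 3.2% × 3,630.00 Cr = 116.16 Cr
Transit Levy: 4% × 4,080.00 Cr = 163.20 Cr
Total: 195.20 Cr + 116.16 Cr + 163.20 Cr = 474.56 Cr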